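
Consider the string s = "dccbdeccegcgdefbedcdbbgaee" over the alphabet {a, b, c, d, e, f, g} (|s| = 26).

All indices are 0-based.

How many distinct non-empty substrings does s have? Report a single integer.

sorted suffixes:
  #0 SA[0]=23  'aee'
  #1 SA[1]=20  'bbgaee'
  #2 SA[2]=3  'bdeccegcgdefbedcdbbgaee'
  #3 SA[3]=15  'bedcdbbgaee'
  #4 SA[4]=21  'bgaee'
  #5 SA[5]=2  'cbdeccegcgdefbedcdbbgaee'
  #6 SA[6]=1  'ccbdeccegcgdefbedcdbbgaee'
  #7 SA[7]=6  'ccegcgdefbedcdbbgaee'
  #8 SA[8]=18  'cdbbgaee'
  #9 SA[9]=7  'cegcgdefbedcdbbgaee'
  #10 SA[10]=10  'cgdefbedcdbbgaee'
  #11 SA[11]=19  'dbbgaee'
  #12 SA[12]=0  'dccbdeccegcgdefbedcdbbgaee'
  #13 SA[13]=17  'dcdbbgaee'
  #14 SA[14]=4  'deccegcgdefbedcdbbgaee'
  #15 SA[15]=12  'defbedcdbbgaee'
  #16 SA[16]=25  'e'
  #17 SA[17]=5  'eccegcgdefbedcdbbgaee'
  #18 SA[18]=16  'edcdbbgaee'
  #19 SA[19]=24  'ee'
  #20 SA[20]=13  'efbedcdbbgaee'
  #21 SA[21]=8  'egcgdefbedcdbbgaee'
  #22 SA[22]=14  'fbedcdbbgaee'
  #23 SA[23]=22  'gaee'
  #24 SA[24]=9  'gcgdefbedcdbbgaee'
  #25 SA[25]=11  'gdefbedcdbbgaee'

SA = [23, 20, 3, 15, 21, 2, 1, 6, 18, 7, 10, 19, 0, 17, 4, 12, 25, 5, 16, 24, 13, 8, 14, 22, 9, 11]
[i] adj suffixes → lcp
  [1] 23/20 → 0 ('')
  [2] 20/3 → 1 ('b')
  [3] 3/15 → 1 ('b')
  [4] 15/21 → 1 ('b')
  [5] 21/2 → 0 ('')
  [6] 2/1 → 1 ('c')
  [7] 1/6 → 2 ('cc')
  [8] 6/18 → 1 ('c')
  [9] 18/7 → 1 ('c')
  [10] 7/10 → 1 ('c')
  [11] 10/19 → 0 ('')
  [12] 19/0 → 1 ('d')
  [13] 0/17 → 2 ('dc')
  [14] 17/4 → 1 ('d')
  [15] 4/12 → 2 ('de')
  [16] 12/25 → 0 ('')
  [17] 25/5 → 1 ('e')
  [18] 5/16 → 1 ('e')
  [19] 16/24 → 1 ('e')
  [20] 24/13 → 1 ('e')
  [21] 13/8 → 1 ('e')
  [22] 8/14 → 0 ('')
  [23] 14/22 → 0 ('')
  [24] 22/9 → 1 ('g')
  [25] 9/11 → 1 ('g')

n(n+1)/2 = 26·27/2 = 351
Σ LCP = 0 + 0 + 1 + 1 + 1 + 0 + 1 + 2 + 1 + 1 + 1 + 0 + 1 + 2 + 1 + 2 + 0 + 1 + 1 + 1 + 1 + 1 + 0 + 0 + 1 + 1 = 22
distinct = 351 − 22 = 329

329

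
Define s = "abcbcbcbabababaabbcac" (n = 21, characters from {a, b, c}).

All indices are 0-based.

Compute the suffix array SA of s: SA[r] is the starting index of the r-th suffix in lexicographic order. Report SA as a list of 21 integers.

rank | idx | suffix
   0 |  14 | aabbcac
   1 |  12 | abaabbcac
   2 |  10 | ababaabbcac
   3 |   8 | abababaabbcac
   4 |  15 | abbcac
   5 |   0 | abcbcbcbabababaabbcac
   6 |  19 | ac
   7 |  13 | baabbcac
   8 |  11 | babaabbcac
   9 |   9 | bababaabbcac
  10 |   7 | babababaabbcac
  11 |  16 | bbcac
  12 |  17 | bcac
  13 |   5 | bcbabababaabbcac
  14 |   3 | bcbcbabababaabbcac
  15 |   1 | bcbcbcbabababaabbcac
  16 |  20 | c
  17 |  18 | cac
  18 |   6 | cbabababaabbcac
  19 |   4 | cbcbabababaabbcac
  20 |   2 | cbcbcbabababaabbcac

[14, 12, 10, 8, 15, 0, 19, 13, 11, 9, 7, 16, 17, 5, 3, 1, 20, 18, 6, 4, 2]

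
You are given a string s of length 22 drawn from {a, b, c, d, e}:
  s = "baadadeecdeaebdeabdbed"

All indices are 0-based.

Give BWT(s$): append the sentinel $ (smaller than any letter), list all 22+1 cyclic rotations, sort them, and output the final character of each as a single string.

rank  rotation                 last
    0  $baadadeecdeaebdeabdbed  d
    1  aadadeecdeaebdeabdbed$b  b
    2  abdbed$baadadeecdeaebde  e
    3  adadeecdeaebdeabdbed$ba  a
    4  adeecdeaebdeabdbed$baad  d
    5  aebdeabdbed$baadadeecde  e
    6  baadadeecdeaebdeabdbed$  $
    7  bdbed$baadadeecdeaebdea  a
    8  bdeabdbed$baadadeecdeae  e
    9  bed$baadadeecdeaebdeabd  d
   10  cdeaebdeabdbed$baadadee  e
   11  d$baadadeecdeaebdeabdbe  e
   12  dadeecdeaebdeabdbed$baa  a
   13  dbed$baadadeecdeaebdeab  b
   14  deabdbed$baadadeecdeaeb  b
   15  deaebdeabdbed$baadadeec  c
   16  deecdeaebdeabdbed$baada  a
   17  eabdbed$baadadeecdeaebd  d
   18  eaebdeabdbed$baadadeecd  d
   19  ebdeabdbed$baadadeecdea  a
   20  ecdeaebdeabdbed$baadade  e
   21  ed$baadadeecdeaebdeabdb  b
   22  eecdeaebdeabdbed$baadad  d

dbeade$aedeeabbcaddaebd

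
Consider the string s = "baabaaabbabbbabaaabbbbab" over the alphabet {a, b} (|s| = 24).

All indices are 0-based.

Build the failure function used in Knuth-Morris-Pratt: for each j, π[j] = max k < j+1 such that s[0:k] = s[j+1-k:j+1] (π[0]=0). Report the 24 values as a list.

π[0] = 0
j=1 s[j]='a': π[1]=0 (border '')
j=2 s[j]='a': π[2]=0 (border '')
j=3 s[j]='b': π[3]=1 (border 'b')
j=4 s[j]='a': π[4]=2 (border 'ba')
j=5 s[j]='a': π[5]=3 (border 'baa')
j=6 s[j]='a': k: 3→0; π[6]=0 (border '')
j=7 s[j]='b': π[7]=1 (border 'b')
j=8 s[j]='b': k: 1→0; π[8]=1 (border 'b')
j=9 s[j]='a': π[9]=2 (border 'ba')
j=10 s[j]='b': k: 2→0; π[10]=1 (border 'b')
j=11 s[j]='b': k: 1→0; π[11]=1 (border 'b')
j=12 s[j]='b': k: 1→0; π[12]=1 (border 'b')
j=13 s[j]='a': π[13]=2 (border 'ba')
j=14 s[j]='b': k: 2→0; π[14]=1 (border 'b')
j=15 s[j]='a': π[15]=2 (border 'ba')
j=16 s[j]='a': π[16]=3 (border 'baa')
j=17 s[j]='a': k: 3→0; π[17]=0 (border '')
j=18 s[j]='b': π[18]=1 (border 'b')
j=19 s[j]='b': k: 1→0; π[19]=1 (border 'b')
j=20 s[j]='b': k: 1→0; π[20]=1 (border 'b')
j=21 s[j]='b': k: 1→0; π[21]=1 (border 'b')
j=22 s[j]='a': π[22]=2 (border 'ba')
j=23 s[j]='b': k: 2→0; π[23]=1 (border 'b')

[0, 0, 0, 1, 2, 3, 0, 1, 1, 2, 1, 1, 1, 2, 1, 2, 3, 0, 1, 1, 1, 1, 2, 1]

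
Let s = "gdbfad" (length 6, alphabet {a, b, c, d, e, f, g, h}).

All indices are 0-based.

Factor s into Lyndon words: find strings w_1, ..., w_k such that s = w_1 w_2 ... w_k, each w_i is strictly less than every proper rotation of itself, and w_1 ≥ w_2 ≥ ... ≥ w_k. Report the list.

["g", "d", "bf", "ad"]

emit factor 1: 'g' (i=0, period=1)
emit factor 2: 'd' (i=1, period=1)
emit factor 3: 'bf' (i=2, period=2)
emit factor 4: 'ad' (i=4, period=2)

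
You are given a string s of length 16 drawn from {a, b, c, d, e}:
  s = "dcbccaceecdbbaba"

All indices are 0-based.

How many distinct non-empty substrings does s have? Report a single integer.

sorted suffixes:
  #0 SA[0]=15  'a'
  #1 SA[1]=13  'aba'
  #2 SA[2]=5  'aceecdbbaba'
  #3 SA[3]=14  'ba'
  #4 SA[4]=12  'baba'
  #5 SA[5]=11  'bbaba'
  #6 SA[6]=2  'bccaceecdbbaba'
  #7 SA[7]=4  'caceecdbbaba'
  #8 SA[8]=1  'cbccaceecdbbaba'
  #9 SA[9]=3  'ccaceecdbbaba'
  #10 SA[10]=9  'cdbbaba'
  #11 SA[11]=6  'ceecdbbaba'
  #12 SA[12]=10  'dbbaba'
  #13 SA[13]=0  'dcbccaceecdbbaba'
  #14 SA[14]=8  'ecdbbaba'
  #15 SA[15]=7  'eecdbbaba'

SA = [15, 13, 5, 14, 12, 11, 2, 4, 1, 3, 9, 6, 10, 0, 8, 7]
i: (SA[i-1],SA[i]) lcp shared
  1: (15,13) 1 'a'
  2: (13,5) 1 'a'
  3: (5,14) 0 ''
  4: (14,12) 2 'ba'
  5: (12,11) 1 'b'
  6: (11,2) 1 'b'
  7: (2,4) 0 ''
  8: (4,1) 1 'c'
  9: (1,3) 1 'c'
  10: (3,9) 1 'c'
  11: (9,6) 1 'c'
  12: (6,10) 0 ''
  13: (10,0) 1 'd'
  14: (0,8) 0 ''
  15: (8,7) 1 'e'

n(n+1)/2 = 16·17/2 = 136
Σ LCP = 0 + 1 + 1 + 0 + 2 + 1 + 1 + 0 + 1 + 1 + 1 + 1 + 0 + 1 + 0 + 1 = 12
distinct = 136 − 12 = 124

124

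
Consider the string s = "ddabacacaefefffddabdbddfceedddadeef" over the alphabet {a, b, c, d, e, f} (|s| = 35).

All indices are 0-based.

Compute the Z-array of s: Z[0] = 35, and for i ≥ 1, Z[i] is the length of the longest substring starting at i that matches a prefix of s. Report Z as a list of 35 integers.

[35, 1, 0, 0, 0, 0, 0, 0, 0, 0, 0, 0, 0, 0, 0, 4, 1, 0, 0, 1, 0, 2, 1, 0, 0, 0, 0, 2, 3, 1, 0, 1, 0, 0, 0]

Z[0]=35
i=1: outside box; Z[1]=1 scan→box=[1,2)
i=2: outside box; Z[2]=0
i=3: outside box; Z[3]=0
i=4: outside box; Z[4]=0
i=5: outside box; Z[5]=0
i=6: outside box; Z[6]=0
i=7: outside box; Z[7]=0
i=8: outside box; Z[8]=0
i=9: outside box; Z[9]=0
i=10: outside box; Z[10]=0
i=11: outside box; Z[11]=0
i=12: outside box; Z[12]=0
i=13: outside box; Z[13]=0
i=14: outside box; Z[14]=0
i=15: outside box; Z[15]=4 scan→box=[15,19)
i=16: min(r-i=3, Z[1]=1)=1; Z[16]=1
i=17: min(r-i=2, Z[2]=0)=0; Z[17]=0
i=18: min(r-i=1, Z[3]=0)=0; Z[18]=0
i=19: outside box; Z[19]=1 scan→box=[19,20)
i=20: outside box; Z[20]=0
i=21: outside box; Z[21]=2 scan→box=[21,23)
i=22: min(r-i=1, Z[1]=1)=1; Z[22]=1
i=23: outside box; Z[23]=0
i=24: outside box; Z[24]=0
i=25: outside box; Z[25]=0
i=26: outside box; Z[26]=0
i=27: outside box; Z[27]=2 scan→box=[27,29)
i=28: min(r-i=1, Z[1]=1)=1; Z[28]=3 scan→box=[28,31)
i=29: min(r-i=2, Z[1]=1)=1; Z[29]=1
i=30: min(r-i=1, Z[2]=0)=0; Z[30]=0
i=31: outside box; Z[31]=1 scan→box=[31,32)
i=32: outside box; Z[32]=0
i=33: outside box; Z[33]=0
i=34: outside box; Z[34]=0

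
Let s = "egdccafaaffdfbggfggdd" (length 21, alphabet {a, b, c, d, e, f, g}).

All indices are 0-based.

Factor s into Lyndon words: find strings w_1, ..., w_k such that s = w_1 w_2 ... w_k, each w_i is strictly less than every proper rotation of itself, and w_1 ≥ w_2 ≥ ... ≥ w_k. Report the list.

["eg", "d", "c", "c", "af", "aaffdfbggfggdd"]

emit factor 1: 'eg' (i=0, period=2)
emit factor 2: 'd' (i=2, period=1)
emit factor 3: 'c' (i=3, period=1)
emit factor 4: 'c' (i=4, period=1)
emit factor 5: 'af' (i=5, period=2)
emit factor 6: 'aaffdfbggfggdd' (i=7, period=14)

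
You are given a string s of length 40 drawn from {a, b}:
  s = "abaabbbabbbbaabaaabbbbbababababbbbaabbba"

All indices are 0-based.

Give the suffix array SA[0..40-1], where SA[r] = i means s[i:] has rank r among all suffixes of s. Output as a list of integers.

sorted suffixes:
  #0 SA[0]=39  'a'
  #1 SA[1]=15  'aaabbbbbababababbbbaabbba'
  #2 SA[2]=12  'aabaaabbbbbababababbbbaabbba'
  #3 SA[3]=34  'aabbba'
  #4 SA[4]=2  'aabbbabbbbaabaaabbbbbababababbbbaabbba'
  #5 SA[5]=16  'aabbbbbababababbbbaabbba'
  #6 SA[6]=13  'abaaabbbbbababababbbbaabbba'
  #7 SA[7]=0  'abaabbbabbbbaabaaabbbbbababababbbbaabbba'
  #8 SA[8]=23  'ababababbbbaabbba'
  #9 SA[9]=25  'abababbbbaabbba'
  #10 SA[10]=27  'ababbbbaabbba'
  #11 SA[11]=35  'abbba'
  #12 SA[12]=3  'abbbabbbbaabaaabbbbbababababbbbaabbba'
  #13 SA[13]=7  'abbbbaabaaabbbbbababababbbbaabbba'
  #14 SA[14]=29  'abbbbaabbba'
  #15 SA[15]=17  'abbbbbababababbbbaabbba'
  #16 SA[16]=38  'ba'
  #17 SA[17]=14  'baaabbbbbababababbbbaabbba'
  #18 SA[18]=11  'baabaaabbbbbababababbbbaabbba'
  #19 SA[19]=33  'baabbba'
  #20 SA[20]=1  'baabbbabbbbaabaaabbbbbababababbbbaabbba'
  #21 SA[21]=22  'bababababbbbaabbba'
  #22 SA[22]=24  'babababbbbaabbba'
  #23 SA[23]=26  'bababbbbaabbba'
  #24 SA[24]=6  'babbbbaabaaabbbbbababababbbbaabbba'
  #25 SA[25]=28  'babbbbaabbba'
  #26 SA[26]=37  'bba'
  #27 SA[27]=10  'bbaabaaabbbbbababababbbbaabbba'
  #28 SA[28]=32  'bbaabbba'
  #29 SA[29]=21  'bbababababbbbaabbba'
  #30 SA[30]=5  'bbabbbbaabaaabbbbbababababbbbaabbba'
  #31 SA[31]=36  'bbba'
  #32 SA[32]=9  'bbbaabaaabbbbbababababbbbaabbba'
  #33 SA[33]=31  'bbbaabbba'
  #34 SA[34]=20  'bbbababababbbbaabbba'
  #35 SA[35]=4  'bbbabbbbaabaaabbbbbababababbbbaabbba'
  #36 SA[36]=8  'bbbbaabaaabbbbbababababbbbaabbba'
  #37 SA[37]=30  'bbbbaabbba'
  #38 SA[38]=19  'bbbbababababbbbaabbba'
  #39 SA[39]=18  'bbbbbababababbbbaabbba'

[39, 15, 12, 34, 2, 16, 13, 0, 23, 25, 27, 35, 3, 7, 29, 17, 38, 14, 11, 33, 1, 22, 24, 26, 6, 28, 37, 10, 32, 21, 5, 36, 9, 31, 20, 4, 8, 30, 19, 18]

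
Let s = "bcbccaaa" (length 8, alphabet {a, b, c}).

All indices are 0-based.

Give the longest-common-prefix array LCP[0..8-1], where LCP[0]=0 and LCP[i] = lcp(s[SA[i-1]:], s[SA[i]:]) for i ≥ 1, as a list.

rank→(start, suffix):
  0 → (7, 'a')
  1 → (6, 'aa')
  2 → (5, 'aaa')
  3 → (0, 'bcbccaaa')
  4 → (2, 'bccaaa')
  5 → (4, 'caaa')
  6 → (1, 'cbccaaa')
  7 → (3, 'ccaaa')

SA = [7, 6, 5, 0, 2, 4, 1, 3]
[i] adj suffixes → lcp
  [1] 7/6 → 1 ('a')
  [2] 6/5 → 2 ('aa')
  [3] 5/0 → 0 ('')
  [4] 0/2 → 2 ('bc')
  [5] 2/4 → 0 ('')
  [6] 4/1 → 1 ('c')
  [7] 1/3 → 1 ('c')

[0, 1, 2, 0, 2, 0, 1, 1]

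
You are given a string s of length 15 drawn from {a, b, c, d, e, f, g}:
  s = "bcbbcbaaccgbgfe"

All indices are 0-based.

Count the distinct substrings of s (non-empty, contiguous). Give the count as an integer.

108

sorted suffixes:
  #0 SA[0]=6  'aaccgbgfe'
  #1 SA[1]=7  'accgbgfe'
  #2 SA[2]=5  'baaccgbgfe'
  #3 SA[3]=2  'bbcbaaccgbgfe'
  #4 SA[4]=3  'bcbaaccgbgfe'
  #5 SA[5]=0  'bcbbcbaaccgbgfe'
  #6 SA[6]=11  'bgfe'
  #7 SA[7]=4  'cbaaccgbgfe'
  #8 SA[8]=1  'cbbcbaaccgbgfe'
  #9 SA[9]=8  'ccgbgfe'
  #10 SA[10]=9  'cgbgfe'
  #11 SA[11]=14  'e'
  #12 SA[12]=13  'fe'
  #13 SA[13]=10  'gbgfe'
  #14 SA[14]=12  'gfe'

SA = [6, 7, 5, 2, 3, 0, 11, 4, 1, 8, 9, 14, 13, 10, 12]
i: (SA[i-1],SA[i]) lcp shared
  1: (6,7) 1 'a'
  2: (7,5) 0 ''
  3: (5,2) 1 'b'
  4: (2,3) 1 'b'
  5: (3,0) 3 'bcb'
  6: (0,11) 1 'b'
  7: (11,4) 0 ''
  8: (4,1) 2 'cb'
  9: (1,8) 1 'c'
  10: (8,9) 1 'c'
  11: (9,14) 0 ''
  12: (14,13) 0 ''
  13: (13,10) 0 ''
  14: (10,12) 1 'g'

n(n+1)/2 = 15·16/2 = 120
Σ LCP = 0 + 1 + 0 + 1 + 1 + 3 + 1 + 0 + 2 + 1 + 1 + 0 + 0 + 0 + 1 = 12
distinct = 120 − 12 = 108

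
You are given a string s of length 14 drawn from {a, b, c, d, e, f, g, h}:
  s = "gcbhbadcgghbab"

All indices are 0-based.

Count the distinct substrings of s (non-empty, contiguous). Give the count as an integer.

94

rank→(start, suffix):
  0 → (12, 'ab')
  1 → (5, 'adcgghbab')
  2 → (13, 'b')
  3 → (11, 'bab')
  4 → (4, 'badcgghbab')
  5 → (2, 'bhbadcgghbab')
  6 → (1, 'cbhbadcgghbab')
  7 → (7, 'cgghbab')
  8 → (6, 'dcgghbab')
  9 → (0, 'gcbhbadcgghbab')
  10 → (8, 'gghbab')
  11 → (9, 'ghbab')
  12 → (10, 'hbab')
  13 → (3, 'hbadcgghbab')

SA = [12, 5, 13, 11, 4, 2, 1, 7, 6, 0, 8, 9, 10, 3]
[i] adj suffixes → lcp
  [1] 12/5 → 1 ('a')
  [2] 5/13 → 0 ('')
  [3] 13/11 → 1 ('b')
  [4] 11/4 → 2 ('ba')
  [5] 4/2 → 1 ('b')
  [6] 2/1 → 0 ('')
  [7] 1/7 → 1 ('c')
  [8] 7/6 → 0 ('')
  [9] 6/0 → 0 ('')
  [10] 0/8 → 1 ('g')
  [11] 8/9 → 1 ('g')
  [12] 9/10 → 0 ('')
  [13] 10/3 → 3 ('hba')

n(n+1)/2 = 14·15/2 = 105
Σ LCP = 0 + 1 + 0 + 1 + 2 + 1 + 0 + 1 + 0 + 0 + 1 + 1 + 0 + 3 = 11
distinct = 105 − 11 = 94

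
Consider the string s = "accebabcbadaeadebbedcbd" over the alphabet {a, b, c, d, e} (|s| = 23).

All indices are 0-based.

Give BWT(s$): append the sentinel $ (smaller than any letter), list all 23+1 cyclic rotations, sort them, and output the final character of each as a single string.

db$bedeceacbbdacbaeaacdb

rank  rotation                  last
    0  $accebabcbadaeadebbedcbd  d
    1  abcbadaeadebbedcbd$acceb  b
    2  accebabcbadaeadebbedcbd$  $
    3  adaeadebbedcbd$accebabcb  b
    4  adebbedcbd$accebabcbadae  e
    5  aeadebbedcbd$accebabcbad  d
    6  babcbadaeadebbedcbd$acce  e
    7  badaeadebbedcbd$accebabc  c
    8  bbedcbd$accebabcbadaeade  e
    9  bcbadaeadebbedcbd$acceba  a
   10  bd$accebabcbadaeadebbedc  c
   11  bedcbd$accebabcbadaeadeb  b
   12  cbadaeadebbedcbd$accebab  b
   13  cbd$accebabcbadaeadebbed  d
   14  ccebabcbadaeadebbedcbd$a  a
   15  cebabcbadaeadebbedcbd$ac  c
   16  d$accebabcbadaeadebbedcb  b
   17  daeadebbedcbd$accebabcba  a
   18  dcbd$accebabcbadaeadebbe  e
   19  debbedcbd$accebabcbadaea  a
   20  eadebbedcbd$accebabcbada  a
   21  ebabcbadaeadebbedcbd$acc  c
   22  ebbedcbd$accebabcbadaead  d
   23  edcbd$accebabcbadaeadebb  b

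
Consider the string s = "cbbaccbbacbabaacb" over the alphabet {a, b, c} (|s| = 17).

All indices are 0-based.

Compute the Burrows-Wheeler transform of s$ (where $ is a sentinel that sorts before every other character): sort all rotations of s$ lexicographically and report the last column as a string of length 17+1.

bbbabbcacbbccaac$a

rank  rotation            last
    0  $cbbaccbbacbabaacb  b
    1  aacb$cbbaccbbacbab  b
    2  abaacb$cbbaccbbacb  b
    3  acb$cbbaccbbacbaba  a
    4  acbabaacb$cbbaccbb  b
    5  accbbacbabaacb$cbb  b
    6  b$cbbaccbbacbabaac  c
    7  baacb$cbbaccbbacba  a
    8  babaacb$cbbaccbbac  c
    9  bacbabaacb$cbbaccb  b
   10  baccbbacbabaacb$cb  b
   11  bbacbabaacb$cbbacc  c
   12  bbaccbbacbabaacb$c  c
   13  cb$cbbaccbbacbabaa  a
   14  cbabaacb$cbbaccbba  a
   15  cbbacbabaacb$cbbac  c
   16  cbbaccbbacbabaacb$  $
   17  ccbbacbabaacb$cbba  a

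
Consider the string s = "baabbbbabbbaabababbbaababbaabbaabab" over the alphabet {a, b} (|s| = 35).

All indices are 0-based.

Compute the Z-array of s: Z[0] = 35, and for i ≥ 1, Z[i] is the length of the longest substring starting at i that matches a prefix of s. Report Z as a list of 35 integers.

[35, 0, 0, 1, 1, 1, 2, 0, 1, 1, 4, 0, 0, 2, 0, 2, 0, 1, 1, 4, 0, 0, 2, 0, 1, 5, 0, 0, 1, 4, 0, 0, 2, 0, 1]

Z[0]=35
i=1: i≥r, start 0; Z[1]=0
i=2: i≥r, start 0; Z[2]=0
i=3: i≥r, start 0; Z[3]=1 grow→box=[3,4)
i=4: i≥r, start 0; Z[4]=1 grow→box=[4,5)
i=5: i≥r, start 0; Z[5]=1 grow→box=[5,6)
i=6: i≥r, start 0; Z[6]=2 grow→box=[6,8)
i=7: min(r-i=1, Z[1]=0)=0; Z[7]=0
i=8: i≥r, start 0; Z[8]=1 grow→box=[8,9)
i=9: i≥r, start 0; Z[9]=1 grow→box=[9,10)
i=10: i≥r, start 0; Z[10]=4 grow→box=[10,14)
i=11: min(r-i=3, Z[1]=0)=0; Z[11]=0
i=12: min(r-i=2, Z[2]=0)=0; Z[12]=0
i=13: min(r-i=1, Z[3]=1)=1; Z[13]=2 grow→box=[13,15)
i=14: min(r-i=1, Z[1]=0)=0; Z[14]=0
i=15: i≥r, start 0; Z[15]=2 grow→box=[15,17)
i=16: min(r-i=1, Z[1]=0)=0; Z[16]=0
i=17: i≥r, start 0; Z[17]=1 grow→box=[17,18)
i=18: i≥r, start 0; Z[18]=1 grow→box=[18,19)
i=19: i≥r, start 0; Z[19]=4 grow→box=[19,23)
i=20: min(r-i=3, Z[1]=0)=0; Z[20]=0
i=21: min(r-i=2, Z[2]=0)=0; Z[21]=0
i=22: min(r-i=1, Z[3]=1)=1; Z[22]=2 grow→box=[22,24)
i=23: min(r-i=1, Z[1]=0)=0; Z[23]=0
i=24: i≥r, start 0; Z[24]=1 grow→box=[24,25)
i=25: i≥r, start 0; Z[25]=5 grow→box=[25,30)
i=26: min(r-i=4, Z[1]=0)=0; Z[26]=0
i=27: min(r-i=3, Z[2]=0)=0; Z[27]=0
i=28: min(r-i=2, Z[3]=1)=1; Z[28]=1
i=29: min(r-i=1, Z[4]=1)=1; Z[29]=4 grow→box=[29,33)
i=30: min(r-i=3, Z[1]=0)=0; Z[30]=0
i=31: min(r-i=2, Z[2]=0)=0; Z[31]=0
i=32: min(r-i=1, Z[3]=1)=1; Z[32]=2 grow→box=[32,34)
i=33: min(r-i=1, Z[1]=0)=0; Z[33]=0
i=34: i≥r, start 0; Z[34]=1 grow→box=[34,35)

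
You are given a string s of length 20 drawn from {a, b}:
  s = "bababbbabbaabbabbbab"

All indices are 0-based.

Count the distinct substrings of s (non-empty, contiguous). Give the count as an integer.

152

sorted suffixes:
  #0 SA[0]=10  'aabbabbbab'
  #1 SA[1]=18  'ab'
  #2 SA[2]=1  'ababbbabbaabbabbbab'
  #3 SA[3]=7  'abbaabbabbbab'
  #4 SA[4]=11  'abbabbbab'
  #5 SA[5]=14  'abbbab'
  #6 SA[6]=3  'abbbabbaabbabbbab'
  #7 SA[7]=19  'b'
  #8 SA[8]=9  'baabbabbbab'
  #9 SA[9]=17  'bab'
  #10 SA[10]=0  'bababbbabbaabbabbbab'
  #11 SA[11]=6  'babbaabbabbbab'
  #12 SA[12]=13  'babbbab'
  #13 SA[13]=2  'babbbabbaabbabbbab'
  #14 SA[14]=8  'bbaabbabbbab'
  #15 SA[15]=16  'bbab'
  #16 SA[16]=5  'bbabbaabbabbbab'
  #17 SA[17]=12  'bbabbbab'
  #18 SA[18]=15  'bbbab'
  #19 SA[19]=4  'bbbabbaabbabbbab'

SA = [10, 18, 1, 7, 11, 14, 3, 19, 9, 17, 0, 6, 13, 2, 8, 16, 5, 12, 15, 4]
rank  pair      lcp
   1  s[10:],s[18:]  1  'a'
   2  s[18:],s[1:]  2  'ab'
   3  s[1:],s[7:]  2  'ab'
   4  s[7:],s[11:]  4  'abba'
   5  s[11:],s[14:]  3  'abb'
   6  s[14:],s[3:]  6  'abbbab'
   7  s[3:],s[19:]  0  ''
   8  s[19:],s[9:]  1  'b'
   9  s[9:],s[17:]  2  'ba'
  10  s[17:],s[0:]  3  'bab'
  11  s[0:],s[6:]  3  'bab'
  12  s[6:],s[13:]  4  'babb'
  13  s[13:],s[2:]  7  'babbbab'
  14  s[2:],s[8:]  1  'b'
  15  s[8:],s[16:]  3  'bba'
  16  s[16:],s[5:]  4  'bbab'
  17  s[5:],s[12:]  5  'bbabb'
  18  s[12:],s[15:]  2  'bb'
  19  s[15:],s[4:]  5  'bbbab'

n(n+1)/2 = 20·21/2 = 210
Σ LCP = 0 + 1 + 2 + 2 + 4 + 3 + 6 + 0 + 1 + 2 + 3 + 3 + 4 + 7 + 1 + 3 + 4 + 5 + 2 + 5 = 58
distinct = 210 − 58 = 152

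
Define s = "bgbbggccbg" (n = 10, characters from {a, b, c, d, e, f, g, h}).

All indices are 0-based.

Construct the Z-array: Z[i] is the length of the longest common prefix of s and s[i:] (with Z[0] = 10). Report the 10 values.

[10, 0, 1, 2, 0, 0, 0, 0, 2, 0]

Z[0]=10
i=1: outside box; Z[1]=0
i=2: outside box; Z[2]=1 scan→box=[2,3)
i=3: outside box; Z[3]=2 scan→box=[3,5)
i=4: min(r-i=1, Z[1]=0)=0; Z[4]=0
i=5: outside box; Z[5]=0
i=6: outside box; Z[6]=0
i=7: outside box; Z[7]=0
i=8: outside box; Z[8]=2 scan→box=[8,10)
i=9: min(r-i=1, Z[1]=0)=0; Z[9]=0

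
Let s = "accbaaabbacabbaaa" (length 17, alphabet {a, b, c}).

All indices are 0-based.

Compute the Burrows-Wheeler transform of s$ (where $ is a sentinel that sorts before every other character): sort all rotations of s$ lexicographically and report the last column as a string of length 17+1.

aaabbacab$bcbaaaca

rank  rotation            last
    0  $accbaaabbacabbaaa  a
    1  a$accbaaabbacabbaa  a
    2  aa$accbaaabbacabba  a
    3  aaa$accbaaabbacabb  b
    4  aaabbacabbaaa$accb  b
    5  aabbacabbaaa$accba  a
    6  abbaaa$accbaaabbac  c
    7  abbacabbaaa$accbaa  a
    8  acabbaaa$accbaaabb  b
    9  accbaaabbacabbaaa$  $
   10  baaa$accbaaabbacab  b
   11  baaabbacabbaaa$acc  c
   12  bacabbaaa$accbaaab  b
   13  bbaaa$accbaaabbaca  a
   14  bbacabbaaa$accbaaa  a
   15  cabbaaa$accbaaabba  a
   16  cbaaabbacabbaaa$ac  c
   17  ccbaaabbacabbaaa$a  a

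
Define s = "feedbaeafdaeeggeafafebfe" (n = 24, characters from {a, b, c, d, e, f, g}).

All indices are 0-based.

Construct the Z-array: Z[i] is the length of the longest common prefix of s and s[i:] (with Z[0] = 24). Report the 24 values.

[24, 0, 0, 0, 0, 0, 0, 0, 1, 0, 0, 0, 0, 0, 0, 0, 0, 1, 0, 2, 0, 0, 2, 0]

Z[0]=24
i=1: outside box; Z[1]=0
i=2: outside box; Z[2]=0
i=3: outside box; Z[3]=0
i=4: outside box; Z[4]=0
i=5: outside box; Z[5]=0
i=6: outside box; Z[6]=0
i=7: outside box; Z[7]=0
i=8: outside box; Z[8]=1 scan→box=[8,9)
i=9: outside box; Z[9]=0
i=10: outside box; Z[10]=0
i=11: outside box; Z[11]=0
i=12: outside box; Z[12]=0
i=13: outside box; Z[13]=0
i=14: outside box; Z[14]=0
i=15: outside box; Z[15]=0
i=16: outside box; Z[16]=0
i=17: outside box; Z[17]=1 scan→box=[17,18)
i=18: outside box; Z[18]=0
i=19: outside box; Z[19]=2 scan→box=[19,21)
i=20: min(r-i=1, Z[1]=0)=0; Z[20]=0
i=21: outside box; Z[21]=0
i=22: outside box; Z[22]=2 scan→box=[22,24)
i=23: min(r-i=1, Z[1]=0)=0; Z[23]=0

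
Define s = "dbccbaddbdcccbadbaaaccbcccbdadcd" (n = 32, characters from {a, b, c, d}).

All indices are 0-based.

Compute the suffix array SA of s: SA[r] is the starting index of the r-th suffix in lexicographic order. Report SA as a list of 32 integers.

rank→(start, suffix):
  0 → (17, 'aaaccbcccbdadcd')
  1 → (18, 'aaccbcccbdadcd')
  2 → (19, 'accbcccbdadcd')
  3 → (14, 'adbaaaccbcccbdadcd')
  4 → (28, 'adcd')
  5 → (5, 'addbdcccbadbaaaccbcccbdadcd')
  6 → (16, 'baaaccbcccbdadcd')
  7 → (13, 'badbaaaccbcccbdadcd')
  8 → (4, 'baddbdcccbadbaaaccbcccbdadcd')
  9 → (1, 'bccbaddbdcccbadbaaaccbcccbdadcd')
  10 → (22, 'bcccbdadcd')
  11 → (26, 'bdadcd')
  12 → (8, 'bdcccbadbaaaccbcccbdadcd')
  13 → (12, 'cbadbaaaccbcccbdadcd')
  14 → (3, 'cbaddbdcccbadbaaaccbcccbdadcd')
  15 → (21, 'cbcccbdadcd')
  16 → (25, 'cbdadcd')
  17 → (11, 'ccbadbaaaccbcccbdadcd')
  18 → (2, 'ccbaddbdcccbadbaaaccbcccbdadcd')
  19 → (20, 'ccbcccbdadcd')
  20 → (24, 'ccbdadcd')
  21 → (10, 'cccbadbaaaccbcccbdadcd')
  22 → (23, 'cccbdadcd')
  23 → (30, 'cd')
  24 → (31, 'd')
  25 → (27, 'dadcd')
  26 → (15, 'dbaaaccbcccbdadcd')
  27 → (0, 'dbccbaddbdcccbadbaaaccbcccbdadcd')
  28 → (7, 'dbdcccbadbaaaccbcccbdadcd')
  29 → (9, 'dcccbadbaaaccbcccbdadcd')
  30 → (29, 'dcd')
  31 → (6, 'ddbdcccbadbaaaccbcccbdadcd')

[17, 18, 19, 14, 28, 5, 16, 13, 4, 1, 22, 26, 8, 12, 3, 21, 25, 11, 2, 20, 24, 10, 23, 30, 31, 27, 15, 0, 7, 9, 29, 6]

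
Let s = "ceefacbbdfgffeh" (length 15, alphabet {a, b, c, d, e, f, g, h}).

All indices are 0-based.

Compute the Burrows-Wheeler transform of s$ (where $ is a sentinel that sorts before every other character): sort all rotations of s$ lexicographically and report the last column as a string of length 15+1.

hfcba$bcefefgdfe

rank  rotation          last
    0  $ceefacbbdfgffeh  h
    1  acbbdfgffeh$ceef  f
    2  bbdfgffeh$ceefac  c
    3  bdfgffeh$ceefacb  b
    4  cbbdfgffeh$ceefa  a
    5  ceefacbbdfgffeh$  $
    6  dfgffeh$ceefacbb  b
    7  eefacbbdfgffeh$c  c
    8  efacbbdfgffeh$ce  e
    9  eh$ceefacbbdfgff  f
   10  facbbdfgffeh$cee  e
   11  feh$ceefacbbdfgf  f
   12  ffeh$ceefacbbdfg  g
   13  fgffeh$ceefacbbd  d
   14  gffeh$ceefacbbdf  f
   15  h$ceefacbbdfgffe  e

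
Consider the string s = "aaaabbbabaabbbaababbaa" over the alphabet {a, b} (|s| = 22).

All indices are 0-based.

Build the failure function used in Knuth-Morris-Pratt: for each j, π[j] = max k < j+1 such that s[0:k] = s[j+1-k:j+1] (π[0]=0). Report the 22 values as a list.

π[0] = 0
j=1 s[j]='a': π[1]=1 (border 'a')
j=2 s[j]='a': π[2]=2 (border 'aa')
j=3 s[j]='a': π[3]=3 (border 'aaa')
j=4 s[j]='b': k: 3→2→1→0; π[4]=0 (border '')
j=5 s[j]='b': π[5]=0 (border '')
j=6 s[j]='b': π[6]=0 (border '')
j=7 s[j]='a': π[7]=1 (border 'a')
j=8 s[j]='b': k: 1→0; π[8]=0 (border '')
j=9 s[j]='a': π[9]=1 (border 'a')
j=10 s[j]='a': π[10]=2 (border 'aa')
j=11 s[j]='b': k: 2→1→0; π[11]=0 (border '')
j=12 s[j]='b': π[12]=0 (border '')
j=13 s[j]='b': π[13]=0 (border '')
j=14 s[j]='a': π[14]=1 (border 'a')
j=15 s[j]='a': π[15]=2 (border 'aa')
j=16 s[j]='b': k: 2→1→0; π[16]=0 (border '')
j=17 s[j]='a': π[17]=1 (border 'a')
j=18 s[j]='b': k: 1→0; π[18]=0 (border '')
j=19 s[j]='b': π[19]=0 (border '')
j=20 s[j]='a': π[20]=1 (border 'a')
j=21 s[j]='a': π[21]=2 (border 'aa')

[0, 1, 2, 3, 0, 0, 0, 1, 0, 1, 2, 0, 0, 0, 1, 2, 0, 1, 0, 0, 1, 2]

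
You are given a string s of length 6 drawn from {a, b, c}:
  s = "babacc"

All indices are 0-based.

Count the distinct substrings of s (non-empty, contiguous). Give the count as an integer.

rank→(start, suffix):
  0 → (1, 'abacc')
  1 → (3, 'acc')
  2 → (0, 'babacc')
  3 → (2, 'bacc')
  4 → (5, 'c')
  5 → (4, 'cc')

SA = [1, 3, 0, 2, 5, 4]
i: (SA[i-1],SA[i]) lcp shared
  1: (1,3) 1 'a'
  2: (3,0) 0 ''
  3: (0,2) 2 'ba'
  4: (2,5) 0 ''
  5: (5,4) 1 'c'

n(n+1)/2 = 6·7/2 = 21
Σ LCP = 0 + 1 + 0 + 2 + 0 + 1 = 4
distinct = 21 − 4 = 17

17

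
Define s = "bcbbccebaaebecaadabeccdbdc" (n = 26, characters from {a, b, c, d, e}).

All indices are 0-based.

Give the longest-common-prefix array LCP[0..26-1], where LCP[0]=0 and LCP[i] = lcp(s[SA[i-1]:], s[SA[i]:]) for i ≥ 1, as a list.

[0, 2, 1, 1, 1, 0, 1, 1, 2, 1, 1, 3, 0, 1, 1, 1, 2, 1, 1, 0, 1, 1, 0, 2, 1, 2]

sorted suffixes:
  #0 SA[0]=14  'aadabeccdbdc'
  #1 SA[1]=8  'aaebecaadabeccdbdc'
  #2 SA[2]=17  'abeccdbdc'
  #3 SA[3]=15  'adabeccdbdc'
  #4 SA[4]=9  'aebecaadabeccdbdc'
  #5 SA[5]=7  'baaebecaadabeccdbdc'
  #6 SA[6]=2  'bbccebaaebecaadabeccdbdc'
  #7 SA[7]=0  'bcbbccebaaebecaadabeccdbdc'
  #8 SA[8]=3  'bccebaaebecaadabeccdbdc'
  #9 SA[9]=23  'bdc'
  #10 SA[10]=11  'becaadabeccdbdc'
  #11 SA[11]=18  'beccdbdc'
  #12 SA[12]=25  'c'
  #13 SA[13]=13  'caadabeccdbdc'
  #14 SA[14]=1  'cbbccebaaebecaadabeccdbdc'
  #15 SA[15]=20  'ccdbdc'
  #16 SA[16]=4  'ccebaaebecaadabeccdbdc'
  #17 SA[17]=21  'cdbdc'
  #18 SA[18]=5  'cebaaebecaadabeccdbdc'
  #19 SA[19]=16  'dabeccdbdc'
  #20 SA[20]=22  'dbdc'
  #21 SA[21]=24  'dc'
  #22 SA[22]=6  'ebaaebecaadabeccdbdc'
  #23 SA[23]=10  'ebecaadabeccdbdc'
  #24 SA[24]=12  'ecaadabeccdbdc'
  #25 SA[25]=19  'eccdbdc'

SA = [14, 8, 17, 15, 9, 7, 2, 0, 3, 23, 11, 18, 25, 13, 1, 20, 4, 21, 5, 16, 22, 24, 6, 10, 12, 19]
i: (SA[i-1],SA[i]) lcp shared
  1: (14,8) 2 'aa'
  2: (8,17) 1 'a'
  3: (17,15) 1 'a'
  4: (15,9) 1 'a'
  5: (9,7) 0 ''
  6: (7,2) 1 'b'
  7: (2,0) 1 'b'
  8: (0,3) 2 'bc'
  9: (3,23) 1 'b'
  10: (23,11) 1 'b'
  11: (11,18) 3 'bec'
  12: (18,25) 0 ''
  13: (25,13) 1 'c'
  14: (13,1) 1 'c'
  15: (1,20) 1 'c'
  16: (20,4) 2 'cc'
  17: (4,21) 1 'c'
  18: (21,5) 1 'c'
  19: (5,16) 0 ''
  20: (16,22) 1 'd'
  21: (22,24) 1 'd'
  22: (24,6) 0 ''
  23: (6,10) 2 'eb'
  24: (10,12) 1 'e'
  25: (12,19) 2 'ec'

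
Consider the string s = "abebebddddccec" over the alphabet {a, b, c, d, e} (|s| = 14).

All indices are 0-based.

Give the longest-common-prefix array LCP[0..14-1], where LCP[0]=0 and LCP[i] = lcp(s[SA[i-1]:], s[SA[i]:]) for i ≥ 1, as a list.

[0, 0, 1, 3, 0, 1, 1, 0, 1, 2, 3, 0, 2, 1]

rank | idx | suffix
   0 |   0 | abebebddddccec
   1 |   5 | bddddccec
   2 |   3 | bebddddccec
   3 |   1 | bebebddddccec
   4 |  13 | c
   5 |  10 | ccec
   6 |  11 | cec
   7 |   9 | dccec
   8 |   8 | ddccec
   9 |   7 | dddccec
  10 |   6 | ddddccec
  11 |   4 | ebddddccec
  12 |   2 | ebebddddccec
  13 |  12 | ec

SA = [0, 5, 3, 1, 13, 10, 11, 9, 8, 7, 6, 4, 2, 12]
rank  pair      lcp
   1  s[0:],s[5:]  0  ''
   2  s[5:],s[3:]  1  'b'
   3  s[3:],s[1:]  3  'beb'
   4  s[1:],s[13:]  0  ''
   5  s[13:],s[10:]  1  'c'
   6  s[10:],s[11:]  1  'c'
   7  s[11:],s[9:]  0  ''
   8  s[9:],s[8:]  1  'd'
   9  s[8:],s[7:]  2  'dd'
  10  s[7:],s[6:]  3  'ddd'
  11  s[6:],s[4:]  0  ''
  12  s[4:],s[2:]  2  'eb'
  13  s[2:],s[12:]  1  'e'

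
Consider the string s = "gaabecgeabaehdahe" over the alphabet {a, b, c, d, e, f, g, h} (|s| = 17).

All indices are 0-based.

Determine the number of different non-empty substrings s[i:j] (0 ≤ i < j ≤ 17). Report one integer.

142

sorted suffixes:
  #0 SA[0]=1  'aabecgeabaehdahe'
  #1 SA[1]=8  'abaehdahe'
  #2 SA[2]=2  'abecgeabaehdahe'
  #3 SA[3]=10  'aehdahe'
  #4 SA[4]=14  'ahe'
  #5 SA[5]=9  'baehdahe'
  #6 SA[6]=3  'becgeabaehdahe'
  #7 SA[7]=5  'cgeabaehdahe'
  #8 SA[8]=13  'dahe'
  #9 SA[9]=16  'e'
  #10 SA[10]=7  'eabaehdahe'
  #11 SA[11]=4  'ecgeabaehdahe'
  #12 SA[12]=11  'ehdahe'
  #13 SA[13]=0  'gaabecgeabaehdahe'
  #14 SA[14]=6  'geabaehdahe'
  #15 SA[15]=12  'hdahe'
  #16 SA[16]=15  'he'

SA = [1, 8, 2, 10, 14, 9, 3, 5, 13, 16, 7, 4, 11, 0, 6, 12, 15]
[i] adj suffixes → lcp
  [1] 1/8 → 1 ('a')
  [2] 8/2 → 2 ('ab')
  [3] 2/10 → 1 ('a')
  [4] 10/14 → 1 ('a')
  [5] 14/9 → 0 ('')
  [6] 9/3 → 1 ('b')
  [7] 3/5 → 0 ('')
  [8] 5/13 → 0 ('')
  [9] 13/16 → 0 ('')
  [10] 16/7 → 1 ('e')
  [11] 7/4 → 1 ('e')
  [12] 4/11 → 1 ('e')
  [13] 11/0 → 0 ('')
  [14] 0/6 → 1 ('g')
  [15] 6/12 → 0 ('')
  [16] 12/15 → 1 ('h')

n(n+1)/2 = 17·18/2 = 153
Σ LCP = 0 + 1 + 2 + 1 + 1 + 0 + 1 + 0 + 0 + 0 + 1 + 1 + 1 + 0 + 1 + 0 + 1 = 11
distinct = 153 − 11 = 142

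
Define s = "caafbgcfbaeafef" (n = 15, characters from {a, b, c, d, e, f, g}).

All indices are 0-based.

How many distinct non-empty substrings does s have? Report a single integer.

rank→(start, suffix):
  0 → (1, 'aafbgcfbaeafef')
  1 → (9, 'aeafef')
  2 → (2, 'afbgcfbaeafef')
  3 → (11, 'afef')
  4 → (8, 'baeafef')
  5 → (4, 'bgcfbaeafef')
  6 → (0, 'caafbgcfbaeafef')
  7 → (6, 'cfbaeafef')
  8 → (10, 'eafef')
  9 → (13, 'ef')
  10 → (14, 'f')
  11 → (7, 'fbaeafef')
  12 → (3, 'fbgcfbaeafef')
  13 → (12, 'fef')
  14 → (5, 'gcfbaeafef')

SA = [1, 9, 2, 11, 8, 4, 0, 6, 10, 13, 14, 7, 3, 12, 5]
[i] adj suffixes → lcp
  [1] 1/9 → 1 ('a')
  [2] 9/2 → 1 ('a')
  [3] 2/11 → 2 ('af')
  [4] 11/8 → 0 ('')
  [5] 8/4 → 1 ('b')
  [6] 4/0 → 0 ('')
  [7] 0/6 → 1 ('c')
  [8] 6/10 → 0 ('')
  [9] 10/13 → 1 ('e')
  [10] 13/14 → 0 ('')
  [11] 14/7 → 1 ('f')
  [12] 7/3 → 2 ('fb')
  [13] 3/12 → 1 ('f')
  [14] 12/5 → 0 ('')

n(n+1)/2 = 15·16/2 = 120
Σ LCP = 0 + 1 + 1 + 2 + 0 + 1 + 0 + 1 + 0 + 1 + 0 + 1 + 2 + 1 + 0 = 11
distinct = 120 − 11 = 109

109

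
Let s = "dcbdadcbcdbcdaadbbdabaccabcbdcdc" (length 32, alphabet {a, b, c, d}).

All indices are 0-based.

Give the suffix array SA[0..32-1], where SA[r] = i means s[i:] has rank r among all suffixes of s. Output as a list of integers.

rank | idx | suffix
   0 |  13 | aadbbdabaccabcbdcdc
   1 |  19 | abaccabcbdcdc
   2 |  24 | abcbdcdc
   3 |  21 | accabcbdcdc
   4 |  14 | adbbdabaccabcbdcdc
   5 |   4 | adcbcdbcdaadbbdabaccabcbdcdc
   6 |  20 | baccabcbdcdc
   7 |  16 | bbdabaccabcbdcdc
   8 |  25 | bcbdcdc
   9 |  10 | bcdaadbbdabaccabcbdcdc
  10 |   7 | bcdbcdaadbbdabaccabcbdcdc
  11 |  17 | bdabaccabcbdcdc
  12 |   2 | bdadcbcdbcdaadbbdabaccabcbdcdc
  13 |  27 | bdcdc
  14 |  31 | c
  15 |  23 | cabcbdcdc
  16 |   6 | cbcdbcdaadbbdabaccabcbdcdc
  17 |   1 | cbdadcbcdbcdaadbbdabaccabcbdcdc
  18 |  26 | cbdcdc
  19 |  22 | ccabcbdcdc
  20 |  11 | cdaadbbdabaccabcbdcdc
  21 |   8 | cdbcdaadbbdabaccabcbdcdc
  22 |  29 | cdc
  23 |  12 | daadbbdabaccabcbdcdc
  24 |  18 | dabaccabcbdcdc
  25 |   3 | dadcbcdbcdaadbbdabaccabcbdcdc
  26 |  15 | dbbdabaccabcbdcdc
  27 |   9 | dbcdaadbbdabaccabcbdcdc
  28 |  30 | dc
  29 |   5 | dcbcdbcdaadbbdabaccabcbdcdc
  30 |   0 | dcbdadcbcdbcdaadbbdabaccabcbdcdc
  31 |  28 | dcdc

[13, 19, 24, 21, 14, 4, 20, 16, 25, 10, 7, 17, 2, 27, 31, 23, 6, 1, 26, 22, 11, 8, 29, 12, 18, 3, 15, 9, 30, 5, 0, 28]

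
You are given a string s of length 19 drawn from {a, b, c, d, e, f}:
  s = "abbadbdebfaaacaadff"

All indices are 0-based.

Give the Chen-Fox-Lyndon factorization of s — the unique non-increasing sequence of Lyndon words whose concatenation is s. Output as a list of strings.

["abbadbdebf", "aaacaadff"]

emit factor 1: 'abbadbdebf' (i=0, period=10)
emit factor 2: 'aaacaadff' (i=10, period=9)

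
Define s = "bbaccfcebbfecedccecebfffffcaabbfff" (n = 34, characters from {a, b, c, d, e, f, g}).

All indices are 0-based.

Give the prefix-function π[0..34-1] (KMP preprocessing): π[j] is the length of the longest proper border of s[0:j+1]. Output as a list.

π[0] = 0
j=1 s[j]='b': π[1]=1 (border 'b')
j=2 s[j]='a': k: 1→0; π[2]=0 (border '')
j=3 s[j]='c': π[3]=0 (border '')
j=4 s[j]='c': π[4]=0 (border '')
j=5 s[j]='f': π[5]=0 (border '')
j=6 s[j]='c': π[6]=0 (border '')
j=7 s[j]='e': π[7]=0 (border '')
j=8 s[j]='b': π[8]=1 (border 'b')
j=9 s[j]='b': π[9]=2 (border 'bb')
j=10 s[j]='f': k: 2→1→0; π[10]=0 (border '')
j=11 s[j]='e': π[11]=0 (border '')
j=12 s[j]='c': π[12]=0 (border '')
j=13 s[j]='e': π[13]=0 (border '')
j=14 s[j]='d': π[14]=0 (border '')
j=15 s[j]='c': π[15]=0 (border '')
j=16 s[j]='c': π[16]=0 (border '')
j=17 s[j]='e': π[17]=0 (border '')
j=18 s[j]='c': π[18]=0 (border '')
j=19 s[j]='e': π[19]=0 (border '')
j=20 s[j]='b': π[20]=1 (border 'b')
j=21 s[j]='f': k: 1→0; π[21]=0 (border '')
j=22 s[j]='f': π[22]=0 (border '')
j=23 s[j]='f': π[23]=0 (border '')
j=24 s[j]='f': π[24]=0 (border '')
j=25 s[j]='f': π[25]=0 (border '')
j=26 s[j]='c': π[26]=0 (border '')
j=27 s[j]='a': π[27]=0 (border '')
j=28 s[j]='a': π[28]=0 (border '')
j=29 s[j]='b': π[29]=1 (border 'b')
j=30 s[j]='b': π[30]=2 (border 'bb')
j=31 s[j]='f': k: 2→1→0; π[31]=0 (border '')
j=32 s[j]='f': π[32]=0 (border '')
j=33 s[j]='f': π[33]=0 (border '')

[0, 1, 0, 0, 0, 0, 0, 0, 1, 2, 0, 0, 0, 0, 0, 0, 0, 0, 0, 0, 1, 0, 0, 0, 0, 0, 0, 0, 0, 1, 2, 0, 0, 0]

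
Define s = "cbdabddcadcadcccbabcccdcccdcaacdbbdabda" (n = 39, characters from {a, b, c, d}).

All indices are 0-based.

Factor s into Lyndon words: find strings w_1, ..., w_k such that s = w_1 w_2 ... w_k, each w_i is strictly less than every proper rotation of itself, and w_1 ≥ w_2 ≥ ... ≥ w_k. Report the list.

emit factor 1: 'c' (i=0, period=1)
emit factor 2: 'bd' (i=1, period=2)
emit factor 3: 'abddcadcadcccb' (i=3, period=14)
emit factor 4: 'abcccdcccdc' (i=17, period=11)
emit factor 5: 'aacdbbdabd' (i=28, period=10)
emit factor 6: 'a' (i=38, period=1)

["c", "bd", "abddcadcadcccb", "abcccdcccdc", "aacdbbdabd", "a"]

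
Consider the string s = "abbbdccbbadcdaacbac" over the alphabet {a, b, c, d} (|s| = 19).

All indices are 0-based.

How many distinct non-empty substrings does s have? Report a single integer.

169

sorted suffixes:
  #0 SA[0]=13  'aacbac'
  #1 SA[1]=0  'abbbdccbbadcdaacbac'
  #2 SA[2]=17  'ac'
  #3 SA[3]=14  'acbac'
  #4 SA[4]=9  'adcdaacbac'
  #5 SA[5]=16  'bac'
  #6 SA[6]=8  'badcdaacbac'
  #7 SA[7]=7  'bbadcdaacbac'
  #8 SA[8]=1  'bbbdccbbadcdaacbac'
  #9 SA[9]=2  'bbdccbbadcdaacbac'
  #10 SA[10]=3  'bdccbbadcdaacbac'
  #11 SA[11]=18  'c'
  #12 SA[12]=15  'cbac'
  #13 SA[13]=6  'cbbadcdaacbac'
  #14 SA[14]=5  'ccbbadcdaacbac'
  #15 SA[15]=11  'cdaacbac'
  #16 SA[16]=12  'daacbac'
  #17 SA[17]=4  'dccbbadcdaacbac'
  #18 SA[18]=10  'dcdaacbac'

SA = [13, 0, 17, 14, 9, 16, 8, 7, 1, 2, 3, 18, 15, 6, 5, 11, 12, 4, 10]
[i] adj suffixes → lcp
  [1] 13/0 → 1 ('a')
  [2] 0/17 → 1 ('a')
  [3] 17/14 → 2 ('ac')
  [4] 14/9 → 1 ('a')
  [5] 9/16 → 0 ('')
  [6] 16/8 → 2 ('ba')
  [7] 8/7 → 1 ('b')
  [8] 7/1 → 2 ('bb')
  [9] 1/2 → 2 ('bb')
  [10] 2/3 → 1 ('b')
  [11] 3/18 → 0 ('')
  [12] 18/15 → 1 ('c')
  [13] 15/6 → 2 ('cb')
  [14] 6/5 → 1 ('c')
  [15] 5/11 → 1 ('c')
  [16] 11/12 → 0 ('')
  [17] 12/4 → 1 ('d')
  [18] 4/10 → 2 ('dc')

n(n+1)/2 = 19·20/2 = 190
Σ LCP = 0 + 1 + 1 + 2 + 1 + 0 + 2 + 1 + 2 + 2 + 1 + 0 + 1 + 2 + 1 + 1 + 0 + 1 + 2 = 21
distinct = 190 − 21 = 169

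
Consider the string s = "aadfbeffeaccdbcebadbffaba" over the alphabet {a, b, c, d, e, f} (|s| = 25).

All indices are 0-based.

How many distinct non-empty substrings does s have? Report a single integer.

302

sorted suffixes:
  #0 SA[0]=24  'a'
  #1 SA[1]=0  'aadfbeffeaccdbcebadbffaba'
  #2 SA[2]=22  'aba'
  #3 SA[3]=9  'accdbcebadbffaba'
  #4 SA[4]=17  'adbffaba'
  #5 SA[5]=1  'adfbeffeaccdbcebadbffaba'
  #6 SA[6]=23  'ba'
  #7 SA[7]=16  'badbffaba'
  #8 SA[8]=13  'bcebadbffaba'
  #9 SA[9]=4  'beffeaccdbcebadbffaba'
  #10 SA[10]=19  'bffaba'
  #11 SA[11]=10  'ccdbcebadbffaba'
  #12 SA[12]=11  'cdbcebadbffaba'
  #13 SA[13]=14  'cebadbffaba'
  #14 SA[14]=12  'dbcebadbffaba'
  #15 SA[15]=18  'dbffaba'
  #16 SA[16]=2  'dfbeffeaccdbcebadbffaba'
  #17 SA[17]=8  'eaccdbcebadbffaba'
  #18 SA[18]=15  'ebadbffaba'
  #19 SA[19]=5  'effeaccdbcebadbffaba'
  #20 SA[20]=21  'faba'
  #21 SA[21]=3  'fbeffeaccdbcebadbffaba'
  #22 SA[22]=7  'feaccdbcebadbffaba'
  #23 SA[23]=20  'ffaba'
  #24 SA[24]=6  'ffeaccdbcebadbffaba'

SA = [24, 0, 22, 9, 17, 1, 23, 16, 13, 4, 19, 10, 11, 14, 12, 18, 2, 8, 15, 5, 21, 3, 7, 20, 6]
i: (SA[i-1],SA[i]) lcp shared
  1: (24,0) 1 'a'
  2: (0,22) 1 'a'
  3: (22,9) 1 'a'
  4: (9,17) 1 'a'
  5: (17,1) 2 'ad'
  6: (1,23) 0 ''
  7: (23,16) 2 'ba'
  8: (16,13) 1 'b'
  9: (13,4) 1 'b'
  10: (4,19) 1 'b'
  11: (19,10) 0 ''
  12: (10,11) 1 'c'
  13: (11,14) 1 'c'
  14: (14,12) 0 ''
  15: (12,18) 2 'db'
  16: (18,2) 1 'd'
  17: (2,8) 0 ''
  18: (8,15) 1 'e'
  19: (15,5) 1 'e'
  20: (5,21) 0 ''
  21: (21,3) 1 'f'
  22: (3,7) 1 'f'
  23: (7,20) 1 'f'
  24: (20,6) 2 'ff'

n(n+1)/2 = 25·26/2 = 325
Σ LCP = 0 + 1 + 1 + 1 + 1 + 2 + 0 + 2 + 1 + 1 + 1 + 0 + 1 + 1 + 0 + 2 + 1 + 0 + 1 + 1 + 0 + 1 + 1 + 1 + 2 = 23
distinct = 325 − 23 = 302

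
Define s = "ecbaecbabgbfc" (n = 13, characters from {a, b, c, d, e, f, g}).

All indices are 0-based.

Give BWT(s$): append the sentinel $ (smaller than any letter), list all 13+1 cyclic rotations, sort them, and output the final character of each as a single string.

cbbccgafeea$bb

rank  rotation        last
    0  $ecbaecbabgbfc  c
    1  abgbfc$ecbaecb  b
    2  aecbabgbfc$ecb  b
    3  babgbfc$ecbaec  c
    4  baecbabgbfc$ec  c
    5  bfc$ecbaecbabg  g
    6  bgbfc$ecbaecba  a
    7  c$ecbaecbabgbf  f
    8  cbabgbfc$ecbae  e
    9  cbaecbabgbfc$e  e
   10  ecbabgbfc$ecba  a
   11  ecbaecbabgbfc$  $
   12  fc$ecbaecbabgb  b
   13  gbfc$ecbaecbab  b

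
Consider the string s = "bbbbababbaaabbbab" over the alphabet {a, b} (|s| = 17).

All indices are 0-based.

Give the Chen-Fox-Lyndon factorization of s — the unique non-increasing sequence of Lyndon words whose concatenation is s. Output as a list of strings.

["b", "b", "b", "b", "ababb", "aaabbbab"]

emit factor 1: 'b' (i=0, period=1)
emit factor 2: 'b' (i=1, period=1)
emit factor 3: 'b' (i=2, period=1)
emit factor 4: 'b' (i=3, period=1)
emit factor 5: 'ababb' (i=4, period=5)
emit factor 6: 'aaabbbab' (i=9, period=8)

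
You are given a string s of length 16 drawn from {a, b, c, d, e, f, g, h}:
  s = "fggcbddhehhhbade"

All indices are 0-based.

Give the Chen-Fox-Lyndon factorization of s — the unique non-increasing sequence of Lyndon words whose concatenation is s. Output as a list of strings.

["fgg", "c", "bddhehhh", "b", "ade"]

emit factor 1: 'fgg' (i=0, period=3)
emit factor 2: 'c' (i=3, period=1)
emit factor 3: 'bddhehhh' (i=4, period=8)
emit factor 4: 'b' (i=12, period=1)
emit factor 5: 'ade' (i=13, period=3)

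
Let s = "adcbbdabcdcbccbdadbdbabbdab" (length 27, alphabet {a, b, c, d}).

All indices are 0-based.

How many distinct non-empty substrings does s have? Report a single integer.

rank→(start, suffix):
  0 → (25, 'ab')
  1 → (21, 'abbdab')
  2 → (6, 'abcdcbccbdadbdbabbdab')
  3 → (16, 'adbdbabbdab')
  4 → (0, 'adcbbdabcdcbccbdadbdbabbdab')
  5 → (26, 'b')
  6 → (20, 'babbdab')
  7 → (22, 'bbdab')
  8 → (3, 'bbdabcdcbccbdadbdbabbdab')
  9 → (11, 'bccbdadbdbabbdab')
  10 → (7, 'bcdcbccbdadbdbabbdab')
  11 → (23, 'bdab')
  12 → (4, 'bdabcdcbccbdadbdbabbdab')
  13 → (14, 'bdadbdbabbdab')
  14 → (18, 'bdbabbdab')
  15 → (2, 'cbbdabcdcbccbdadbdbabbdab')
  16 → (10, 'cbccbdadbdbabbdab')
  17 → (13, 'cbdadbdbabbdab')
  18 → (12, 'ccbdadbdbabbdab')
  19 → (8, 'cdcbccbdadbdbabbdab')
  20 → (24, 'dab')
  21 → (5, 'dabcdcbccbdadbdbabbdab')
  22 → (15, 'dadbdbabbdab')
  23 → (19, 'dbabbdab')
  24 → (17, 'dbdbabbdab')
  25 → (1, 'dcbbdabcdcbccbdadbdbabbdab')
  26 → (9, 'dcbccbdadbdbabbdab')

SA = [25, 21, 6, 16, 0, 26, 20, 22, 3, 11, 7, 23, 4, 14, 18, 2, 10, 13, 12, 8, 24, 5, 15, 19, 17, 1, 9]
i: (SA[i-1],SA[i]) lcp shared
  1: (25,21) 2 'ab'
  2: (21,6) 2 'ab'
  3: (6,16) 1 'a'
  4: (16,0) 2 'ad'
  5: (0,26) 0 ''
  6: (26,20) 1 'b'
  7: (20,22) 1 'b'
  8: (22,3) 5 'bbdab'
  9: (3,11) 1 'b'
  10: (11,7) 2 'bc'
  11: (7,23) 1 'b'
  12: (23,4) 4 'bdab'
  13: (4,14) 3 'bda'
  14: (14,18) 2 'bd'
  15: (18,2) 0 ''
  16: (2,10) 2 'cb'
  17: (10,13) 2 'cb'
  18: (13,12) 1 'c'
  19: (12,8) 1 'c'
  20: (8,24) 0 ''
  21: (24,5) 3 'dab'
  22: (5,15) 2 'da'
  23: (15,19) 1 'd'
  24: (19,17) 2 'db'
  25: (17,1) 1 'd'
  26: (1,9) 3 'dcb'

n(n+1)/2 = 27·28/2 = 378
Σ LCP = 0 + 2 + 2 + 1 + 2 + 0 + 1 + 1 + 5 + 1 + 2 + 1 + 4 + 3 + 2 + 0 + 2 + 2 + 1 + 1 + 0 + 3 + 2 + 1 + 2 + 1 + 3 = 45
distinct = 378 − 45 = 333

333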